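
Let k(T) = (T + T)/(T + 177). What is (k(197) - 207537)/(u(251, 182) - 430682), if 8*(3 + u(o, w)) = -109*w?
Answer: 155236888/324007233 ≈ 0.47912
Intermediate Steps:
u(o, w) = -3 - 109*w/8 (u(o, w) = -3 + (-109*w)/8 = -3 - 109*w/8)
k(T) = 2*T/(177 + T) (k(T) = (2*T)/(177 + T) = 2*T/(177 + T))
(k(197) - 207537)/(u(251, 182) - 430682) = (2*197/(177 + 197) - 207537)/((-3 - 109/8*182) - 430682) = (2*197/374 - 207537)/((-3 - 9919/4) - 430682) = (2*197*(1/374) - 207537)/(-9931/4 - 430682) = (197/187 - 207537)/(-1732659/4) = -38809222/187*(-4/1732659) = 155236888/324007233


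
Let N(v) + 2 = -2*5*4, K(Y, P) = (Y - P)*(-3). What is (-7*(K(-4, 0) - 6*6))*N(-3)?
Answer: -7056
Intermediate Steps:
K(Y, P) = -3*Y + 3*P
N(v) = -42 (N(v) = -2 - 2*5*4 = -2 - 10*4 = -2 - 40 = -42)
(-7*(K(-4, 0) - 6*6))*N(-3) = -7*((-3*(-4) + 3*0) - 6*6)*(-42) = -7*((12 + 0) - 1*36)*(-42) = -7*(12 - 36)*(-42) = -7*(-24)*(-42) = 168*(-42) = -7056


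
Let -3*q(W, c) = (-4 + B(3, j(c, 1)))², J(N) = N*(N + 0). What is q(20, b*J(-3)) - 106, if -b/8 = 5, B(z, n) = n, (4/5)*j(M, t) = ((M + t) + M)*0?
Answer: -334/3 ≈ -111.33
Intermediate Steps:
j(M, t) = 0 (j(M, t) = 5*(((M + t) + M)*0)/4 = 5*((t + 2*M)*0)/4 = (5/4)*0 = 0)
J(N) = N² (J(N) = N*N = N²)
b = -40 (b = -8*5 = -40)
q(W, c) = -16/3 (q(W, c) = -(-4 + 0)²/3 = -⅓*(-4)² = -⅓*16 = -16/3)
q(20, b*J(-3)) - 106 = -16/3 - 106 = -334/3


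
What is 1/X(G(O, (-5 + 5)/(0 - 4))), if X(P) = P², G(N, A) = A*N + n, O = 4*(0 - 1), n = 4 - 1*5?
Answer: 1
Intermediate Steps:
n = -1 (n = 4 - 5 = -1)
O = -4 (O = 4*(-1) = -4)
G(N, A) = -1 + A*N (G(N, A) = A*N - 1 = -1 + A*N)
1/X(G(O, (-5 + 5)/(0 - 4))) = 1/((-1 + ((-5 + 5)/(0 - 4))*(-4))²) = 1/((-1 + (0/(-4))*(-4))²) = 1/((-1 + (0*(-¼))*(-4))²) = 1/((-1 + 0*(-4))²) = 1/((-1 + 0)²) = 1/((-1)²) = 1/1 = 1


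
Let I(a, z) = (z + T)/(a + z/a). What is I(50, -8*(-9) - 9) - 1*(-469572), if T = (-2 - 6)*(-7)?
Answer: 1203518986/2563 ≈ 4.6957e+5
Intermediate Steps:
T = 56 (T = -8*(-7) = 56)
I(a, z) = (56 + z)/(a + z/a) (I(a, z) = (z + 56)/(a + z/a) = (56 + z)/(a + z/a))
I(50, -8*(-9) - 9) - 1*(-469572) = 50*(56 + (-8*(-9) - 9))/((-8*(-9) - 9) + 50²) - 1*(-469572) = 50*(56 + (72 - 9))/((72 - 9) + 2500) + 469572 = 50*(56 + 63)/(63 + 2500) + 469572 = 50*119/2563 + 469572 = 50*(1/2563)*119 + 469572 = 5950/2563 + 469572 = 1203518986/2563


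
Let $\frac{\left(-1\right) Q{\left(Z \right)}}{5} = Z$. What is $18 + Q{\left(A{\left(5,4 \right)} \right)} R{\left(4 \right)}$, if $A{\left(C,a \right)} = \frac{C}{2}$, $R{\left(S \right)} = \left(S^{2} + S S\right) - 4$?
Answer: $-332$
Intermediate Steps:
$R{\left(S \right)} = -4 + 2 S^{2}$ ($R{\left(S \right)} = \left(S^{2} + S^{2}\right) - 4 = 2 S^{2} - 4 = -4 + 2 S^{2}$)
$A{\left(C,a \right)} = \frac{C}{2}$ ($A{\left(C,a \right)} = C \frac{1}{2} = \frac{C}{2}$)
$Q{\left(Z \right)} = - 5 Z$
$18 + Q{\left(A{\left(5,4 \right)} \right)} R{\left(4 \right)} = 18 + - 5 \cdot \frac{1}{2} \cdot 5 \left(-4 + 2 \cdot 4^{2}\right) = 18 + \left(-5\right) \frac{5}{2} \left(-4 + 2 \cdot 16\right) = 18 - \frac{25 \left(-4 + 32\right)}{2} = 18 - 350 = -332$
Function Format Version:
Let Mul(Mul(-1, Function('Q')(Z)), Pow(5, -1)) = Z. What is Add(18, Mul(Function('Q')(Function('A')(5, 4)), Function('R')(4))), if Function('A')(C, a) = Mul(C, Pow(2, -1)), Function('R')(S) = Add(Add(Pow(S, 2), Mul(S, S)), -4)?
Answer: -332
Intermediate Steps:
Function('R')(S) = Add(-4, Mul(2, Pow(S, 2))) (Function('R')(S) = Add(Add(Pow(S, 2), Pow(S, 2)), -4) = Add(Mul(2, Pow(S, 2)), -4) = Add(-4, Mul(2, Pow(S, 2))))
Function('A')(C, a) = Mul(Rational(1, 2), C) (Function('A')(C, a) = Mul(C, Rational(1, 2)) = Mul(Rational(1, 2), C))
Function('Q')(Z) = Mul(-5, Z)
Add(18, Mul(Function('Q')(Function('A')(5, 4)), Function('R')(4))) = Add(18, Mul(Mul(-5, Mul(Rational(1, 2), 5)), Add(-4, Mul(2, Pow(4, 2))))) = Add(18, Mul(Mul(-5, Rational(5, 2)), Add(-4, Mul(2, 16)))) = Add(18, Mul(Rational(-25, 2), Add(-4, 32))) = Add(18, Mul(Rational(-25, 2), 28)) = Add(18, -350) = -332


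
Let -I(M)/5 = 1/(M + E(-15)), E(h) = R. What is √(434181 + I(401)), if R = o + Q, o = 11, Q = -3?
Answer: 2*√18157557454/409 ≈ 658.92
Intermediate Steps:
R = 8 (R = 11 - 3 = 8)
E(h) = 8
I(M) = -5/(8 + M) (I(M) = -5/(M + 8) = -5/(8 + M))
√(434181 + I(401)) = √(434181 - 5/(8 + 401)) = √(434181 - 5/409) = √(177580024/409) = 2*√18157557454/409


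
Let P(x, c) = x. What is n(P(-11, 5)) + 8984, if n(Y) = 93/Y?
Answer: 98731/11 ≈ 8975.5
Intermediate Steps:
n(P(-11, 5)) + 8984 = 93/(-11) + 8984 = 93*(-1/11) + 8984 = -93/11 + 8984 = 98731/11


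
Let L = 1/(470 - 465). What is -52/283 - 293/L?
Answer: -414647/283 ≈ -1465.2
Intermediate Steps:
L = 1/5 ≈ 0.20000
-52/283 - 293/L = -52/283 - 293/1/5 = -52*1/283 - 293*5 = -52/283 - 1465 = -414647/283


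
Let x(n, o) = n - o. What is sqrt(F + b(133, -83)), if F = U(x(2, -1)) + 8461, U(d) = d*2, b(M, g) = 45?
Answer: 8*sqrt(133) ≈ 92.260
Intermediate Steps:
U(d) = 2*d
F = 8467 (F = 2*(2 - 1*(-1)) + 8461 = 2*(2 + 1) + 8461 = 2*3 + 8461 = 6 + 8461 = 8467)
sqrt(F + b(133, -83)) = sqrt(8467 + 45) = sqrt(8512) = 8*sqrt(133)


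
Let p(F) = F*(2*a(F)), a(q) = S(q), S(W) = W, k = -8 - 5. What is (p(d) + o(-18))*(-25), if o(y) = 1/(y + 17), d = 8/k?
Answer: 1025/169 ≈ 6.0651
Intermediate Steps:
k = -13
a(q) = q
d = -8/13 (d = 8/(-13) = 8*(-1/13) = -8/13 ≈ -0.61539)
o(y) = 1/(17 + y)
p(F) = 2*F² (p(F) = F*(2*F) = 2*F²)
(p(d) + o(-18))*(-25) = (2*(-8/13)² + 1/(17 - 18))*(-25) = (2*(64/169) + 1/(-1))*(-25) = (128/169 - 1)*(-25) = -41/169*(-25) = 1025/169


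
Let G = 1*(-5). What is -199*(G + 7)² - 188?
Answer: -984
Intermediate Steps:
G = -5
-199*(G + 7)² - 188 = -199*(-5 + 7)² - 188 = -199*2² - 188 = -199*4 - 188 = -796 - 188 = -984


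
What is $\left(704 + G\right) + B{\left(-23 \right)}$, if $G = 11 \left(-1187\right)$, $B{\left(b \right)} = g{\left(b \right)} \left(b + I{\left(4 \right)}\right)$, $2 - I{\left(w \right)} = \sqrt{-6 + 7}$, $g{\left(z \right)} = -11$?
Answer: $-12111$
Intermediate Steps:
$I{\left(w \right)} = 1$ ($I{\left(w \right)} = 2 - \sqrt{-6 + 7} = 2 - \sqrt{1} = 2 - 1 = 1$)
$B{\left(b \right)} = -11 - 11 b$ ($B{\left(b \right)} = - 11 \left(b + 1\right) = - 11 \left(1 + b\right) = -11 - 11 b$)
$G = -13057$
$\left(704 + G\right) + B{\left(-23 \right)} = \left(704 - 13057\right) - -242 = -12353 + \left(-11 + 253\right) = -12353 + 242 = -12111$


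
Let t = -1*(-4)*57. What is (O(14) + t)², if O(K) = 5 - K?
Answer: 47961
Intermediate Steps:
t = 228 (t = 4*57 = 228)
(O(14) + t)² = ((5 - 1*14) + 228)² = ((5 - 14) + 228)² = (-9 + 228)² = 219² = 47961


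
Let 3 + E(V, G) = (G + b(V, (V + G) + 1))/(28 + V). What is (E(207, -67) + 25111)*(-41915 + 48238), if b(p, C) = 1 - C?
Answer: 37306793879/235 ≈ 1.5875e+8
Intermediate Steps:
E(V, G) = -3 - V/(28 + V) (E(V, G) = -3 + (G + (1 - ((V + G) + 1)))/(28 + V) = -3 + (G + (1 - ((G + V) + 1)))/(28 + V) = -3 + (G + (1 - (1 + G + V)))/(28 + V) = -3 + (G + (1 + (-1 - G - V)))/(28 + V) = -3 + (G + (-G - V))/(28 + V) = -3 + (-V)/(28 + V) = -3 - V/(28 + V))
(E(207, -67) + 25111)*(-41915 + 48238) = (4*(-21 - 1*207)/(28 + 207) + 25111)*(-41915 + 48238) = (4*(-21 - 207)/235 + 25111)*6323 = (4*(1/235)*(-228) + 25111)*6323 = (-912/235 + 25111)*6323 = (5900173/235)*6323 = 37306793879/235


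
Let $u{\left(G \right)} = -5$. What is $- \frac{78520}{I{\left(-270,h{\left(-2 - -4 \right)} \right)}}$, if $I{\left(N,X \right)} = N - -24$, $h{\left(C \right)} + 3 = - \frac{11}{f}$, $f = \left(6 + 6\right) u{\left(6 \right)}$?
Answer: $\frac{39260}{123} \approx 319.19$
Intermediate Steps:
$f = -60$ ($f = \left(6 + 6\right) \left(-5\right) = 12 \left(-5\right) = -60$)
$h{\left(C \right)} = - \frac{169}{60}$ ($h{\left(C \right)} = -3 - \frac{11}{-60} = -3 - - \frac{11}{60} = -3 + \frac{11}{60} = - \frac{169}{60}$)
$I{\left(N,X \right)} = 24 + N$ ($I{\left(N,X \right)} = N + 24 = 24 + N$)
$- \frac{78520}{I{\left(-270,h{\left(-2 - -4 \right)} \right)}} = - \frac{78520}{24 - 270} = - \frac{78520}{-246} = \left(-78520\right) \left(- \frac{1}{246}\right) = \frac{39260}{123}$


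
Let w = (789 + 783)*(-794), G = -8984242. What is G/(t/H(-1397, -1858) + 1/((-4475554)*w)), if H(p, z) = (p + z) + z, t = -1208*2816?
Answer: -256612069974276864522912/19002880197641409529 ≈ -13504.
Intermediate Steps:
t = -3401728
H(p, z) = p + 2*z
w = -1248168 (w = 1572*(-794) = -1248168)
G/(t/H(-1397, -1858) + 1/((-4475554)*w)) = -8984242/(-3401728/(-1397 + 2*(-1858)) + 1/(-4475554*(-1248168))) = -8984242/(-3401728/(-1397 - 3716) - 1/4475554*(-1/1248168)) = -8984242/(-3401728/(-5113) + 1/5586243285072) = -8984242/(-3401728*(-1/5113) + 1/5586243285072) = -8984242/(3401728/5113 + 1/5586243285072) = -8984242/19002880197641409529/28562461916573136 = -8984242*28562461916573136/19002880197641409529 = -256612069974276864522912/19002880197641409529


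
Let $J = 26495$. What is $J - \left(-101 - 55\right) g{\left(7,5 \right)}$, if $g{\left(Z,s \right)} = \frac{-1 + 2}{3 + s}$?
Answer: $\frac{53029}{2} \approx 26515.0$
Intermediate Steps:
$g{\left(Z,s \right)} = \frac{1}{3 + s}$ ($g{\left(Z,s \right)} = 1 \frac{1}{3 + s} = \frac{1}{3 + s}$)
$J - \left(-101 - 55\right) g{\left(7,5 \right)} = 26495 - \frac{-101 - 55}{3 + 5} = 26495 - - \frac{156}{8} = 26495 - \left(-156\right) \frac{1}{8} = 26495 - - \frac{39}{2} = 26495 + \frac{39}{2} = \frac{53029}{2}$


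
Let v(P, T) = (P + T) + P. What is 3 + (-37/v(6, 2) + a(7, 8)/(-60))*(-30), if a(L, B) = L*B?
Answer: 772/7 ≈ 110.29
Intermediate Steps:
a(L, B) = B*L
v(P, T) = T + 2*P
3 + (-37/v(6, 2) + a(7, 8)/(-60))*(-30) = 3 + (-37/(2 + 2*6) + (8*7)/(-60))*(-30) = 3 + (-37/(2 + 12) + 56*(-1/60))*(-30) = 3 + (-37/14 - 14/15)*(-30) = 3 - 751/210*(-30) = 3 + 751/7 = 772/7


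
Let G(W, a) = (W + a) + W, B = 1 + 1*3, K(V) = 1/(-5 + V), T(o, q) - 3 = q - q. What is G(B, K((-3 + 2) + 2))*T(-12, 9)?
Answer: 93/4 ≈ 23.250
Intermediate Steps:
T(o, q) = 3 (T(o, q) = 3 + (q - q) = 3 + 0 = 3)
B = 4 (B = 1 + 3 = 4)
G(W, a) = a + 2*W
G(B, K((-3 + 2) + 2))*T(-12, 9) = (1/(-5 + ((-3 + 2) + 2)) + 2*4)*3 = (1/(-5 + (-1 + 2)) + 8)*3 = (1/(-5 + 1) + 8)*3 = (1/(-4) + 8)*3 = (-¼ + 8)*3 = (31/4)*3 = 93/4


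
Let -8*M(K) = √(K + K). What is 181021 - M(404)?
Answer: 181021 + √202/4 ≈ 1.8102e+5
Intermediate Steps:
M(K) = -√2*√K/8 (M(K) = -√(K + K)/8 = -√2*√K/8)
181021 - M(404) = 181021 - (-1)*√2*√404/8 = 181021 - (-1)*√2*2*√101/8 = 181021 - (-1)*√202/4 = 181021 + √202/4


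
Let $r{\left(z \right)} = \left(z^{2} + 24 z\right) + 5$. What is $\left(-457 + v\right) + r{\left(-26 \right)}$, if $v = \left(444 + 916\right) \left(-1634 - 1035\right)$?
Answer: $-3630240$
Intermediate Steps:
$r{\left(z \right)} = 5 + z^{2} + 24 z$
$v = -3629840$ ($v = 1360 \left(-2669\right) = -3629840$)
$\left(-457 + v\right) + r{\left(-26 \right)} = \left(-457 - 3629840\right) + \left(5 + \left(-26\right)^{2} + 24 \left(-26\right)\right) = -3630297 + \left(5 + 676 - 624\right) = -3630297 + 57 = -3630240$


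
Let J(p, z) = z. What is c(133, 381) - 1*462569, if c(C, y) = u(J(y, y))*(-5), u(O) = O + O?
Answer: -466379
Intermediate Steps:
u(O) = 2*O
c(C, y) = -10*y (c(C, y) = (2*y)*(-5) = -10*y)
c(133, 381) - 1*462569 = -10*381 - 1*462569 = -3810 - 462569 = -466379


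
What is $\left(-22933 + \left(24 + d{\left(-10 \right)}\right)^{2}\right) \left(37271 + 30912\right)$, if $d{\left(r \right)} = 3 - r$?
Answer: $-1470298212$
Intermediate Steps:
$\left(-22933 + \left(24 + d{\left(-10 \right)}\right)^{2}\right) \left(37271 + 30912\right) = \left(-22933 + \left(24 + \left(3 - -10\right)\right)^{2}\right) \left(37271 + 30912\right) = \left(-22933 + \left(24 + \left(3 + 10\right)\right)^{2}\right) 68183 = \left(-22933 + \left(24 + 13\right)^{2}\right) 68183 = \left(-22933 + 37^{2}\right) 68183 = \left(-22933 + 1369\right) 68183 = \left(-21564\right) 68183 = -1470298212$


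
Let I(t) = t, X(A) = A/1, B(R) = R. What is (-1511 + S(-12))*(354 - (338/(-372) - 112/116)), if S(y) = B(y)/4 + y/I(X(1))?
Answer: -1464643355/2697 ≈ -5.4306e+5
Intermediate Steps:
X(A) = A (X(A) = A*1 = A)
S(y) = 5*y/4 (S(y) = y/4 + y/1 = y*(1/4) + y*1 = y/4 + y = 5*y/4)
(-1511 + S(-12))*(354 - (338/(-372) - 112/116)) = (-1511 + (5/4)*(-12))*(354 - (338/(-372) - 112/116)) = (-1511 - 15)*(354 - (338*(-1/372) - 112*1/116)) = -1526*(354 - (-169/186 - 28/29)) = -1526*(354 - 1*(-10109/5394)) = -1526*(354 + 10109/5394) = -1526*1919585/5394 = -1464643355/2697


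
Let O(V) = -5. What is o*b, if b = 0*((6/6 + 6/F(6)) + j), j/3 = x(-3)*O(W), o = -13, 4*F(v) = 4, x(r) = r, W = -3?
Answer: 0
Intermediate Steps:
F(v) = 1 (F(v) = (¼)*4 = 1)
j = 45 (j = 3*(-3*(-5)) = 3*15 = 45)
b = 0 (b = 0*((6/6 + 6/1) + 45) = 0*((6*(⅙) + 6*1) + 45) = 0*((1 + 6) + 45) = 0*(7 + 45) = 0*52 = 0)
o*b = -13*0 = 0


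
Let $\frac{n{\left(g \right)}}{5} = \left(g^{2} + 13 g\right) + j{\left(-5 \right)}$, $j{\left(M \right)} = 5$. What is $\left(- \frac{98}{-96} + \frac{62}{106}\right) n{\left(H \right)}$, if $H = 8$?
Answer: $\frac{3533525}{2544} \approx 1389.0$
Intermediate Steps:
$n{\left(g \right)} = 25 + 5 g^{2} + 65 g$ ($n{\left(g \right)} = 5 \left(\left(g^{2} + 13 g\right) + 5\right) = 5 \left(5 + g^{2} + 13 g\right) = 25 + 5 g^{2} + 65 g$)
$\left(- \frac{98}{-96} + \frac{62}{106}\right) n{\left(H \right)} = \left(- \frac{98}{-96} + \frac{62}{106}\right) \left(25 + 5 \cdot 8^{2} + 65 \cdot 8\right) = \left(\left(-98\right) \left(- \frac{1}{96}\right) + 62 \cdot \frac{1}{106}\right) \left(25 + 5 \cdot 64 + 520\right) = \left(\frac{49}{48} + \frac{31}{53}\right) \left(25 + 320 + 520\right) = \frac{4085}{2544} \cdot 865 = \frac{3533525}{2544}$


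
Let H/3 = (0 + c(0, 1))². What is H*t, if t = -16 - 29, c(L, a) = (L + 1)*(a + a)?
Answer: -540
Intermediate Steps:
c(L, a) = 2*a*(1 + L) (c(L, a) = (1 + L)*(2*a) = 2*a*(1 + L))
t = -45
H = 12 (H = 3*(0 + 2*1*(1 + 0))² = 3*(0 + 2*1*1)² = 3*(0 + 2)² = 3*2² = 3*4 = 12)
H*t = 12*(-45) = -540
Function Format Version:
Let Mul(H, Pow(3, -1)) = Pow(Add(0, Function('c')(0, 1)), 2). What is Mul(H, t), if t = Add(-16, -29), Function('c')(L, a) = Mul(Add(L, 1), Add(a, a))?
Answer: -540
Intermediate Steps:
Function('c')(L, a) = Mul(2, a, Add(1, L)) (Function('c')(L, a) = Mul(Add(1, L), Mul(2, a)) = Mul(2, a, Add(1, L)))
t = -45
H = 12 (H = Mul(3, Pow(Add(0, Mul(2, 1, Add(1, 0))), 2)) = Mul(3, Pow(Add(0, Mul(2, 1, 1)), 2)) = Mul(3, Pow(Add(0, 2), 2)) = Mul(3, Pow(2, 2)) = Mul(3, 4) = 12)
Mul(H, t) = Mul(12, -45) = -540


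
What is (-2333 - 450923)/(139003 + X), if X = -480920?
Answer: 453256/341917 ≈ 1.3256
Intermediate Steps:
(-2333 - 450923)/(139003 + X) = (-2333 - 450923)/(139003 - 480920) = -453256/(-341917) = -453256*(-1/341917) = 453256/341917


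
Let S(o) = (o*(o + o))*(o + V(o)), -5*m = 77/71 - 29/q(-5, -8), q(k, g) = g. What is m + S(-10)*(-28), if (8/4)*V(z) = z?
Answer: 47711465/568 ≈ 83999.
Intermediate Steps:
V(z) = z/2
m = -535/568 (m = -(77/71 - 29/(-8))/5 = -(77*(1/71) - 29*(-⅛))/5 = -(77/71 + 29/8)/5 = -⅕*2675/568 = -535/568 ≈ -0.94190)
S(o) = 3*o³ (S(o) = (o*(o + o))*(o + o/2) = (o*(2*o))*(3*o/2) = (2*o²)*(3*o/2) = 3*o³)
m + S(-10)*(-28) = -535/568 + (3*(-10)³)*(-28) = -535/568 + (3*(-1000))*(-28) = -535/568 - 3000*(-28) = -535/568 + 84000 = 47711465/568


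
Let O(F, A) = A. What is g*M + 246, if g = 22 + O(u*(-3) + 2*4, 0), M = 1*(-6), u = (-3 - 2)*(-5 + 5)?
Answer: 114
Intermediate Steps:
u = 0 (u = -5*0 = 0)
M = -6
g = 22 (g = 22 + 0 = 22)
g*M + 246 = 22*(-6) + 246 = -132 + 246 = 114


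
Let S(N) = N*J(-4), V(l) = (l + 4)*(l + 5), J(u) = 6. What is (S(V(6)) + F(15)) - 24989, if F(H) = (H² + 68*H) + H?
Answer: -23069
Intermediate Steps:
V(l) = (4 + l)*(5 + l)
F(H) = H² + 69*H
S(N) = 6*N (S(N) = N*6 = 6*N)
(S(V(6)) + F(15)) - 24989 = (6*(20 + 6² + 9*6) + 15*(69 + 15)) - 24989 = (6*(20 + 36 + 54) + 15*84) - 24989 = (6*110 + 1260) - 24989 = (660 + 1260) - 24989 = 1920 - 24989 = -23069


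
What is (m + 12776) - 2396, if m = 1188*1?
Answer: 11568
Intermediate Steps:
m = 1188
(m + 12776) - 2396 = (1188 + 12776) - 2396 = 13964 - 2396 = 11568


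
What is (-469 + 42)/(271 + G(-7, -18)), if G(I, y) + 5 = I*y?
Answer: -61/56 ≈ -1.0893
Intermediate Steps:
G(I, y) = -5 + I*y
(-469 + 42)/(271 + G(-7, -18)) = (-469 + 42)/(271 + (-5 - 7*(-18))) = -427/(271 + (-5 + 126)) = -427/(271 + 121) = -427/392 = -427*1/392 = -61/56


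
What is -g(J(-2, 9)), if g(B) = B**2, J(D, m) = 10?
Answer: -100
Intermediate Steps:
-g(J(-2, 9)) = -1*10**2 = -1*100 = -100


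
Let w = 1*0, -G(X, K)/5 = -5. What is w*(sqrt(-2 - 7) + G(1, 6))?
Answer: 0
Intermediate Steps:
G(X, K) = 25 (G(X, K) = -5*(-5) = 25)
w = 0
w*(sqrt(-2 - 7) + G(1, 6)) = 0*(sqrt(-2 - 7) + 25) = 0*(sqrt(-9) + 25) = 0*(3*I + 25) = 0*(25 + 3*I) = 0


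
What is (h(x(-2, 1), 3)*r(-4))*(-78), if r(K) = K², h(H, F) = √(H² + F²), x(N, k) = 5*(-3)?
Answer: -3744*√26 ≈ -19091.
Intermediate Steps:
x(N, k) = -15
h(H, F) = √(F² + H²)
(h(x(-2, 1), 3)*r(-4))*(-78) = (√(3² + (-15)²)*(-4)²)*(-78) = (√(9 + 225)*16)*(-78) = (√234*16)*(-78) = ((3*√26)*16)*(-78) = (48*√26)*(-78) = -3744*√26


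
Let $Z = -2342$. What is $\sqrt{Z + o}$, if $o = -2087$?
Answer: $i \sqrt{4429} \approx 66.551 i$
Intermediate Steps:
$\sqrt{Z + o} = \sqrt{-2342 - 2087} = \sqrt{-4429} = i \sqrt{4429}$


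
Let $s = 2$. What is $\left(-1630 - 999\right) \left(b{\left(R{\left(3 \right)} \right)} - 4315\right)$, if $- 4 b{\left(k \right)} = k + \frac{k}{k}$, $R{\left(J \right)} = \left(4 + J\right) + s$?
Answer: $\frac{22701415}{2} \approx 1.1351 \cdot 10^{7}$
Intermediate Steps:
$R{\left(J \right)} = 6 + J$ ($R{\left(J \right)} = \left(4 + J\right) + 2 = 6 + J$)
$b{\left(k \right)} = - \frac{1}{4} - \frac{k}{4}$ ($b{\left(k \right)} = - \frac{k + \frac{k}{k}}{4} = - \frac{k + 1}{4} = - \frac{1 + k}{4} = - \frac{1}{4} - \frac{k}{4}$)
$\left(-1630 - 999\right) \left(b{\left(R{\left(3 \right)} \right)} - 4315\right) = \left(-1630 - 999\right) \left(\left(- \frac{1}{4} - \frac{6 + 3}{4}\right) - 4315\right) = - 2629 \left(\left(- \frac{1}{4} - \frac{9}{4}\right) - 4315\right) = - 2629 \left(- \frac{5}{2} - 4315\right) = \left(-2629\right) \left(- \frac{8635}{2}\right) = \frac{22701415}{2}$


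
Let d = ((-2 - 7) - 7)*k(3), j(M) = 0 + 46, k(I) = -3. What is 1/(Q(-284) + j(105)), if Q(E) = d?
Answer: 1/94 ≈ 0.010638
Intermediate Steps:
j(M) = 46
d = 48 (d = ((-2 - 7) - 7)*(-3) = (-9 - 7)*(-3) = -16*(-3) = 48)
Q(E) = 48
1/(Q(-284) + j(105)) = 1/(48 + 46) = 1/94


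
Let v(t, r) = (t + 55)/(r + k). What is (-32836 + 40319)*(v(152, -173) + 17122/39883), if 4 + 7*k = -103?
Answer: -263578730093/52565794 ≈ -5014.3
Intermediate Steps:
k = -107/7 (k = -4/7 + (1/7)*(-103) = -4/7 - 103/7 = -107/7 ≈ -15.286)
v(t, r) = (55 + t)/(-107/7 + r) (v(t, r) = (t + 55)/(r - 107/7) = (55 + t)/(-107/7 + r))
(-32836 + 40319)*(v(152, -173) + 17122/39883) = (-32836 + 40319)*(7*(55 + 152)/(-107 + 7*(-173)) + 17122/39883) = 7483*(7*207/(-107 - 1211) + 17122*(1/39883)) = 7483*(7*207/(-1318) + 17122/39883) = 7483*(7*(-1/1318)*207 + 17122/39883) = 7483*(-1449/1318 + 17122/39883) = 7483*(-35223671/52565794) = -263578730093/52565794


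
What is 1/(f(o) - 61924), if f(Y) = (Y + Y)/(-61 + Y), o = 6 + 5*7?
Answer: -10/619281 ≈ -1.6148e-5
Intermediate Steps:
o = 41 (o = 6 + 35 = 41)
f(Y) = 2*Y/(-61 + Y) (f(Y) = (2*Y)/(-61 + Y) = 2*Y/(-61 + Y))
1/(f(o) - 61924) = 1/(2*41/(-61 + 41) - 61924) = 1/(2*41/(-20) - 61924) = 1/(2*41*(-1/20) - 61924) = 1/(-41/10 - 61924) = 1/(-619281/10) = -10/619281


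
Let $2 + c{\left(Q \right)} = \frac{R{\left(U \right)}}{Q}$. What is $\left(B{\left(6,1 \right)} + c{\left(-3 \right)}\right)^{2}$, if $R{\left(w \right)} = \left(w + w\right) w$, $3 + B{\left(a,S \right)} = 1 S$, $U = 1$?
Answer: $\frac{196}{9} \approx 21.778$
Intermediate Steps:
$B{\left(a,S \right)} = -3 + S$ ($B{\left(a,S \right)} = -3 + 1 S = -3 + S$)
$R{\left(w \right)} = 2 w^{2}$ ($R{\left(w \right)} = 2 w w = 2 w^{2}$)
$c{\left(Q \right)} = -2 + \frac{2}{Q}$ ($c{\left(Q \right)} = -2 + \frac{2 \cdot 1^{2}}{Q} = -2 + \frac{2 \cdot 1}{Q} = -2 + \frac{2}{Q}$)
$\left(B{\left(6,1 \right)} + c{\left(-3 \right)}\right)^{2} = \left(\left(-3 + 1\right) - \left(2 - \frac{2}{-3}\right)\right)^{2} = \left(-2 + \left(-2 + 2 \left(- \frac{1}{3}\right)\right)\right)^{2} = \left(-2 - \frac{8}{3}\right)^{2} = \left(- \frac{14}{3}\right)^{2} = \frac{196}{9}$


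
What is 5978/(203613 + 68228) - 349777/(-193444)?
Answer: 96240137689/52586010404 ≈ 1.8301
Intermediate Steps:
5978/(203613 + 68228) - 349777/(-193444) = 5978/271841 - 349777*(-1/193444) = 5978*(1/271841) + 349777/193444 = 5978/271841 + 349777/193444 = 96240137689/52586010404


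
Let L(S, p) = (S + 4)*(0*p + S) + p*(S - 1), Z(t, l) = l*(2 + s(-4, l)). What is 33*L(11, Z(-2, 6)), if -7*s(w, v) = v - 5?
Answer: 63855/7 ≈ 9122.1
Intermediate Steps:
s(w, v) = 5/7 - v/7 (s(w, v) = -(v - 5)/7 = -(-5 + v)/7 = 5/7 - v/7)
Z(t, l) = l*(19/7 - l/7) (Z(t, l) = l*(2 + (5/7 - l/7)) = l*(19/7 - l/7))
L(S, p) = S*(4 + S) + p*(-1 + S) (L(S, p) = (4 + S)*(0 + S) + p*(-1 + S) = (4 + S)*S + p*(-1 + S) = S*(4 + S) + p*(-1 + S))
33*L(11, Z(-2, 6)) = 33*(11² - 6*(19 - 1*6)/7 + 4*11 + 11*((⅐)*6*(19 - 1*6))) = 33*(121 - 6*(19 - 6)/7 + 44 + 11*((⅐)*6*(19 - 6))) = 33*(121 - 6*13/7 + 44 + 11*((⅐)*6*13)) = 33*(121 - 1*78/7 + 44 + 11*(78/7)) = 33*(121 - 78/7 + 44 + 858/7) = 33*(1935/7) = 63855/7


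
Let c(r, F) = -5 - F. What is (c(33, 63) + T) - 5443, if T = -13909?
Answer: -19420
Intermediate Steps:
(c(33, 63) + T) - 5443 = ((-5 - 1*63) - 13909) - 5443 = ((-5 - 63) - 13909) - 5443 = (-68 - 13909) - 5443 = -13977 - 5443 = -19420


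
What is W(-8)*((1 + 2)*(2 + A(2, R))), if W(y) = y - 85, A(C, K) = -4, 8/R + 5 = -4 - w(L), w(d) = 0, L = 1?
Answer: 558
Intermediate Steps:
R = -8/9 (R = 8/(-5 + (-4 - 1*0)) = 8/(-5 + (-4 + 0)) = 8/(-5 - 4) = 8/(-9) = 8*(-1/9) = -8/9 ≈ -0.88889)
W(y) = -85 + y
W(-8)*((1 + 2)*(2 + A(2, R))) = (-85 - 8)*((1 + 2)*(2 - 4)) = -279*(-2) = -93*(-6) = 558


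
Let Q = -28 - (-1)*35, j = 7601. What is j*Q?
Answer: 53207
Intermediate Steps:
Q = 7 (Q = -28 - 1*(-35) = -28 + 35 = 7)
j*Q = 7601*7 = 53207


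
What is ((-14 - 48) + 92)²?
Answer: 900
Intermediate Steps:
((-14 - 48) + 92)² = (-62 + 92)² = 30² = 900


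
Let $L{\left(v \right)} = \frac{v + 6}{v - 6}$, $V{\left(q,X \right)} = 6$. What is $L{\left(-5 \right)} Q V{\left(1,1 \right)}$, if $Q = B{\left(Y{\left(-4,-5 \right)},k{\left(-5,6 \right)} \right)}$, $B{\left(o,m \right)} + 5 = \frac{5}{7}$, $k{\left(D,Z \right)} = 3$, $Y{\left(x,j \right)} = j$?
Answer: $\frac{180}{77} \approx 2.3377$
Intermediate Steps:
$B{\left(o,m \right)} = - \frac{30}{7}$ ($B{\left(o,m \right)} = -5 + \frac{5}{7} = - \frac{30}{7}$)
$Q = - \frac{30}{7} \approx -4.2857$
$L{\left(v \right)} = \frac{6 + v}{-6 + v}$
$L{\left(-5 \right)} Q V{\left(1,1 \right)} = \frac{6 - 5}{-6 - 5} \left(- \frac{30}{7}\right) 6 = \frac{1}{-11} \cdot 1 \left(- \frac{30}{7}\right) 6 = \left(- \frac{1}{11}\right) 1 \left(- \frac{30}{7}\right) 6 = \left(- \frac{1}{11}\right) \left(- \frac{30}{7}\right) 6 = \frac{30}{77} \cdot 6 = \frac{180}{77}$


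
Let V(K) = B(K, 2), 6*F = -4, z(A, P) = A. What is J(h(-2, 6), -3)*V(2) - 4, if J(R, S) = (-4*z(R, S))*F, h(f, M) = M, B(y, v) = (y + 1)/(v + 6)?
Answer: 2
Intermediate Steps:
B(y, v) = (1 + y)/(6 + v)
F = -⅔ (F = (⅙)*(-4) = -⅔ ≈ -0.66667)
V(K) = ⅛ + K/8 (V(K) = (1 + K)/(6 + 2) = (1 + K)/8 = ⅛ + K/8)
J(R, S) = 8*R/3 (J(R, S) = -4*R*(-⅔) = 8*R/3)
J(h(-2, 6), -3)*V(2) - 4 = ((8/3)*6)*(⅛ + (⅛)*2) - 4 = 16*(⅛ + ¼) - 4 = 16*(3/8) - 4 = 6 - 4 = 2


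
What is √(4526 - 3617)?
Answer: 3*√101 ≈ 30.150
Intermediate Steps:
√(4526 - 3617) = √909 = 3*√101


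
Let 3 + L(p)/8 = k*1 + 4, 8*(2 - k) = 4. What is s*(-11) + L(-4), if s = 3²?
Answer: -79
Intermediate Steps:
k = 3/2 (k = 2 - ⅛*4 = 2 - ½ = 3/2 ≈ 1.5000)
s = 9
L(p) = 20 (L(p) = -24 + 8*((3/2)*1 + 4) = -24 + 8*(3/2 + 4) = -24 + 8*(11/2) = -24 + 44 = 20)
s*(-11) + L(-4) = 9*(-11) + 20 = -99 + 20 = -79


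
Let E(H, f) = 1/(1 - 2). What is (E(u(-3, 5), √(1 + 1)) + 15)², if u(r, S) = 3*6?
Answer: 196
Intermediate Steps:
u(r, S) = 18
E(H, f) = -1 (E(H, f) = 1/(-1) = -1)
(E(u(-3, 5), √(1 + 1)) + 15)² = (-1 + 15)² = 14² = 196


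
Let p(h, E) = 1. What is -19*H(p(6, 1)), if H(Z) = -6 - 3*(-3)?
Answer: -57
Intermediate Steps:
H(Z) = 3 (H(Z) = -6 + 9 = 3)
-19*H(p(6, 1)) = -19*3 = -57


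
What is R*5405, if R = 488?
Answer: 2637640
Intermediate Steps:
R*5405 = 488*5405 = 2637640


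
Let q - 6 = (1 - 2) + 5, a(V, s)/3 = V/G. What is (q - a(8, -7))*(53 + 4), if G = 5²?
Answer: 12882/25 ≈ 515.28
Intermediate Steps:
G = 25
a(V, s) = 3*V/25 (a(V, s) = 3*(V/25) = 3*V/25)
q = 10 (q = 6 + ((1 - 2) + 5) = 6 + (-1 + 5) = 6 + 4 = 10)
(q - a(8, -7))*(53 + 4) = (10 - 3*8/25)*(53 + 4) = (10 - 1*24/25)*57 = (10 - 24/25)*57 = (226/25)*57 = 12882/25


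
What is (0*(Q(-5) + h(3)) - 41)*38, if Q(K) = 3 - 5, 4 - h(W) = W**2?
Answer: -1558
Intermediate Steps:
h(W) = 4 - W**2
Q(K) = -2
(0*(Q(-5) + h(3)) - 41)*38 = (0*(-2 + (4 - 1*3**2)) - 41)*38 = (0*(-2 + (4 - 1*9)) - 41)*38 = (0*(-2 + (4 - 9)) - 41)*38 = (0*(-2 - 5) - 41)*38 = (0*(-7) - 41)*38 = (0 - 41)*38 = -41*38 = -1558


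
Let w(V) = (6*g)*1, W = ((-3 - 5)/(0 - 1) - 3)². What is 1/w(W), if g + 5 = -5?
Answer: -1/60 ≈ -0.016667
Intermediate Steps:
g = -10 (g = -5 - 5 = -10)
W = 25 (W = (-8/(-1) - 3)² = (-8*(-1) - 3)² = (8 - 3)² = 5² = 25)
w(V) = -60 (w(V) = (6*(-10))*1 = -60*1 = -60)
1/w(W) = 1/(-60) = -1/60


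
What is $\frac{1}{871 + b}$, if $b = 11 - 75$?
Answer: $\frac{1}{807} \approx 0.0012392$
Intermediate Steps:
$b = -64$ ($b = 11 - 75 = -64$)
$\frac{1}{871 + b} = \frac{1}{871 - 64} = \frac{1}{807}$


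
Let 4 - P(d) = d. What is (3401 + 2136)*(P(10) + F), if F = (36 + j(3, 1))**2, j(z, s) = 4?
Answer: 8825978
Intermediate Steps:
F = 1600 (F = (36 + 4)**2 = 40**2 = 1600)
P(d) = 4 - d
(3401 + 2136)*(P(10) + F) = (3401 + 2136)*((4 - 1*10) + 1600) = 5537*((4 - 10) + 1600) = 5537*(-6 + 1600) = 5537*1594 = 8825978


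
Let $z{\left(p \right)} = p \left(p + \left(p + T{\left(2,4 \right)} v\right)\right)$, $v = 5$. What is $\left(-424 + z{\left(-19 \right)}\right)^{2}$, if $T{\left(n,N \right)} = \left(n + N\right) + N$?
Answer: $425104$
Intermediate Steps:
$T{\left(n,N \right)} = n + 2 N$ ($T{\left(n,N \right)} = \left(N + n\right) + N = n + 2 N$)
$z{\left(p \right)} = p \left(50 + 2 p\right)$ ($z{\left(p \right)} = p \left(p + \left(p + \left(2 + 2 \cdot 4\right) 5\right)\right) = p \left(p + \left(p + \left(2 + 8\right) 5\right)\right) = p \left(p + \left(p + 10 \cdot 5\right)\right) = p \left(p + \left(p + 50\right)\right) = p \left(p + \left(50 + p\right)\right) = p \left(50 + 2 p\right)$)
$\left(-424 + z{\left(-19 \right)}\right)^{2} = \left(-424 + 2 \left(-19\right) \left(25 - 19\right)\right)^{2} = \left(-424 + 2 \left(-19\right) 6\right)^{2} = \left(-424 - 228\right)^{2} = \left(-652\right)^{2} = 425104$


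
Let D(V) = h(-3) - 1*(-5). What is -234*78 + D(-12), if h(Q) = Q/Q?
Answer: -18246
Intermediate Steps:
h(Q) = 1
D(V) = 6 (D(V) = 1 - 1*(-5) = 1 + 5 = 6)
-234*78 + D(-12) = -234*78 + 6 = -18252 + 6 = -18246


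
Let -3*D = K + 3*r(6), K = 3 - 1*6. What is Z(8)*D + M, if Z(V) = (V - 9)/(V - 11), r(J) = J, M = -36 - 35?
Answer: -218/3 ≈ -72.667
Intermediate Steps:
M = -71
K = -3 (K = 3 - 6 = -3)
Z(V) = (-9 + V)/(-11 + V)
D = -5 (D = -(-3 + 3*6)/3 = -(-3 + 18)/3 = -⅓*15 = -5)
Z(8)*D + M = ((-9 + 8)/(-11 + 8))*(-5) - 71 = (-1/(-3))*(-5) - 71 = -⅓*(-1)*(-5) - 71 = (⅓)*(-5) - 71 = -5/3 - 71 = -218/3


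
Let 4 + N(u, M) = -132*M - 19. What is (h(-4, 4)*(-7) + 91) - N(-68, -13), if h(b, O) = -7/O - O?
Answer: -6247/4 ≈ -1561.8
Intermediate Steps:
h(b, O) = -O - 7/O
N(u, M) = -23 - 132*M (N(u, M) = -4 + (-132*M - 19) = -4 + (-19 - 132*M) = -23 - 132*M)
(h(-4, 4)*(-7) + 91) - N(-68, -13) = ((-1*4 - 7/4)*(-7) + 91) - (-23 - 132*(-13)) = ((-4 - 7*¼)*(-7) + 91) - (-23 + 1716) = ((-4 - 7/4)*(-7) + 91) - 1*1693 = (-23/4*(-7) + 91) - 1693 = (161/4 + 91) - 1693 = 525/4 - 1693 = -6247/4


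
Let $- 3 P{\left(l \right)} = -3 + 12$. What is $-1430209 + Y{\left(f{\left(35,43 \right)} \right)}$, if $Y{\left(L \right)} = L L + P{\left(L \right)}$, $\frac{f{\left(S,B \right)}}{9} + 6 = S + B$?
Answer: $-1010308$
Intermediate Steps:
$P{\left(l \right)} = -3$ ($P{\left(l \right)} = - \frac{-3 + 12}{3} = \left(- \frac{1}{3}\right) 9 = -3$)
$f{\left(S,B \right)} = -54 + 9 B + 9 S$ ($f{\left(S,B \right)} = -54 + 9 \left(S + B\right) = -54 + 9 \left(B + S\right) = -54 + \left(9 B + 9 S\right) = -54 + 9 B + 9 S$)
$Y{\left(L \right)} = -3 + L^{2}$ ($Y{\left(L \right)} = L L - 3 = L^{2} - 3 = -3 + L^{2}$)
$-1430209 + Y{\left(f{\left(35,43 \right)} \right)} = -1430209 - \left(3 - \left(-54 + 9 \cdot 43 + 9 \cdot 35\right)^{2}\right) = -1430209 - \left(3 - \left(-54 + 387 + 315\right)^{2}\right) = -1430209 - \left(3 - 648^{2}\right) = -1430209 + \left(-3 + 419904\right) = -1430209 + 419901 = -1010308$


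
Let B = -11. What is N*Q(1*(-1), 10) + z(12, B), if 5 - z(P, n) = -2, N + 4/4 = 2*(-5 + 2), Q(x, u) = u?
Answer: -63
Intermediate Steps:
N = -7 (N = -1 + 2*(-5 + 2) = -1 + 2*(-3) = -1 - 6 = -7)
z(P, n) = 7 (z(P, n) = 5 - 1*(-2) = 5 + 2 = 7)
N*Q(1*(-1), 10) + z(12, B) = -7*10 + 7 = -70 + 7 = -63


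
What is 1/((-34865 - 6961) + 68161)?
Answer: 1/26335 ≈ 3.7972e-5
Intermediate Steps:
1/((-34865 - 6961) + 68161) = 1/(-41826 + 68161) = 1/26335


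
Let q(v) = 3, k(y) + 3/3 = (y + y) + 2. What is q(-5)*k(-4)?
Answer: -21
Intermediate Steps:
k(y) = 1 + 2*y (k(y) = -1 + ((y + y) + 2) = -1 + (2*y + 2) = -1 + (2 + 2*y) = 1 + 2*y)
q(-5)*k(-4) = 3*(1 + 2*(-4)) = 3*(1 - 8) = 3*(-7) = -21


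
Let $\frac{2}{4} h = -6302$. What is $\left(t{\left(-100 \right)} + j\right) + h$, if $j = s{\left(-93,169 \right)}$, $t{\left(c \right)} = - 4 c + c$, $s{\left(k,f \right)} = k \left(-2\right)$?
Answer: $-12118$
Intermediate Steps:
$h = -12604$ ($h = 2 \left(-6302\right) = -12604$)
$s{\left(k,f \right)} = - 2 k$
$t{\left(c \right)} = - 3 c$
$j = 186$ ($j = \left(-2\right) \left(-93\right) = 186$)
$\left(t{\left(-100 \right)} + j\right) + h = \left(\left(-3\right) \left(-100\right) + 186\right) - 12604 = \left(300 + 186\right) - 12604 = 486 - 12604 = -12118$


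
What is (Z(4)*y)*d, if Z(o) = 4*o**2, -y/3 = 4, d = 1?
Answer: -768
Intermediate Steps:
y = -12 (y = -3*4 = -12)
(Z(4)*y)*d = ((4*4**2)*(-12))*1 = ((4*16)*(-12))*1 = (64*(-12))*1 = -768*1 = -768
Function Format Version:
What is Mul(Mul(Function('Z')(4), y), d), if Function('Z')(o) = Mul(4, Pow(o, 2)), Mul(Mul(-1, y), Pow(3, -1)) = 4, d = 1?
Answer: -768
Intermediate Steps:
y = -12 (y = Mul(-3, 4) = -12)
Mul(Mul(Function('Z')(4), y), d) = Mul(Mul(Mul(4, Pow(4, 2)), -12), 1) = Mul(Mul(Mul(4, 16), -12), 1) = Mul(Mul(64, -12), 1) = Mul(-768, 1) = -768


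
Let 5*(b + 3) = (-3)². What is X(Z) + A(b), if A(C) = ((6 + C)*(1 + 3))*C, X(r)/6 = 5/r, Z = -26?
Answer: -7863/325 ≈ -24.194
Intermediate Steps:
X(r) = 30/r (X(r) = 6*(5/r) = 30/r)
b = -6/5 (b = -3 + (⅕)*(-3)² = -3 + (⅕)*9 = -3 + 9/5 = -6/5 ≈ -1.2000)
A(C) = C*(24 + 4*C) (A(C) = ((6 + C)*4)*C = (24 + 4*C)*C = C*(24 + 4*C))
X(Z) + A(b) = 30/(-26) + 4*(-6/5)*(6 - 6/5) = 30*(-1/26) + 4*(-6/5)*(24/5) = -15/13 - 576/25 = -7863/325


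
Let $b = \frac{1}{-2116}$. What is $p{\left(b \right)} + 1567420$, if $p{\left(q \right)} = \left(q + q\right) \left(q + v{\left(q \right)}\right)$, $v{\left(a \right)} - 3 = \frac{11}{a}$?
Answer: $\frac{3509076287429}{2238728} \approx 1.5674 \cdot 10^{6}$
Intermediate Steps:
$v{\left(a \right)} = 3 + \frac{11}{a}$
$b = - \frac{1}{2116} \approx -0.00047259$
$p{\left(q \right)} = 2 q \left(3 + q + \frac{11}{q}\right)$ ($p{\left(q \right)} = \left(q + q\right) \left(q + \left(3 + \frac{11}{q}\right)\right) = 2 q \left(3 + q + \frac{11}{q}\right)$)
$p{\left(b \right)} + 1567420 = \left(22 + 2 \left(- \frac{1}{2116}\right)^{2} + 6 \left(- \frac{1}{2116}\right)\right) + 1567420 = \left(22 + 2 \cdot \frac{1}{4477456} - \frac{3}{1058}\right) + 1567420 = \left(22 + \frac{1}{2238728} - \frac{3}{1058}\right) + 1567420 = \frac{49245669}{2238728} + 1567420 = \frac{3509076287429}{2238728}$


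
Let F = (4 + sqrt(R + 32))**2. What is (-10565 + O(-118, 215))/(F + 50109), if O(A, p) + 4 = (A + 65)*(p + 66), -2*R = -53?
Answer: -5111089108/10073519713 + 1222176*sqrt(26)/10073519713 ≈ -0.50676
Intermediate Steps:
R = 53/2 (R = -1/2*(-53) = 53/2 ≈ 26.500)
O(A, p) = -4 + (65 + A)*(66 + p) (O(A, p) = -4 + (A + 65)*(p + 66) = -4 + (65 + A)*(66 + p))
F = (4 + 3*sqrt(26)/2)**2 (F = (4 + sqrt(53/2 + 32))**2 = (4 + sqrt(117/2))**2 = (4 + 3*sqrt(26)/2)**2 ≈ 135.69)
(-10565 + O(-118, 215))/(F + 50109) = (-10565 + (4286 + 65*215 + 66*(-118) - 118*215))/((149/2 + 12*sqrt(26)) + 50109) = (-10565 + (4286 + 13975 - 7788 - 25370))/(100367/2 + 12*sqrt(26)) = (-10565 - 14897)/(100367/2 + 12*sqrt(26)) = -25462/(100367/2 + 12*sqrt(26))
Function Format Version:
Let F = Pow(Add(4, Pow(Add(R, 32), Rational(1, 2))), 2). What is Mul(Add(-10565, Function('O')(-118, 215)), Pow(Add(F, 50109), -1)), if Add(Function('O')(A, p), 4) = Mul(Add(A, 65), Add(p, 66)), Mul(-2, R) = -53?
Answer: Add(Rational(-5111089108, 10073519713), Mul(Rational(1222176, 10073519713), Pow(26, Rational(1, 2)))) ≈ -0.50676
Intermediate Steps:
R = Rational(53, 2) (R = Mul(Rational(-1, 2), -53) = Rational(53, 2) ≈ 26.500)
Function('O')(A, p) = Add(-4, Mul(Add(65, A), Add(66, p))) (Function('O')(A, p) = Add(-4, Mul(Add(A, 65), Add(p, 66))) = Add(-4, Mul(Add(65, A), Add(66, p))))
F = Pow(Add(4, Mul(Rational(3, 2), Pow(26, Rational(1, 2)))), 2) (F = Pow(Add(4, Pow(Add(Rational(53, 2), 32), Rational(1, 2))), 2) = Pow(Add(4, Pow(Rational(117, 2), Rational(1, 2))), 2) = Pow(Add(4, Mul(Rational(3, 2), Pow(26, Rational(1, 2)))), 2) ≈ 135.69)
Mul(Add(-10565, Function('O')(-118, 215)), Pow(Add(F, 50109), -1)) = Mul(Add(-10565, Add(4286, Mul(65, 215), Mul(66, -118), Mul(-118, 215))), Pow(Add(Add(Rational(149, 2), Mul(12, Pow(26, Rational(1, 2)))), 50109), -1)) = Mul(Add(-10565, Add(4286, 13975, -7788, -25370)), Pow(Add(Rational(100367, 2), Mul(12, Pow(26, Rational(1, 2)))), -1)) = Mul(Add(-10565, -14897), Pow(Add(Rational(100367, 2), Mul(12, Pow(26, Rational(1, 2)))), -1)) = Mul(-25462, Pow(Add(Rational(100367, 2), Mul(12, Pow(26, Rational(1, 2)))), -1))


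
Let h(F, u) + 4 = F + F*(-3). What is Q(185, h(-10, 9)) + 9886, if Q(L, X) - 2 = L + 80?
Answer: 10153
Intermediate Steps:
h(F, u) = -4 - 2*F (h(F, u) = -4 + (F + F*(-3)) = -4 + (F - 3*F) = -4 - 2*F)
Q(L, X) = 82 + L (Q(L, X) = 2 + (L + 80) = 2 + (80 + L) = 82 + L)
Q(185, h(-10, 9)) + 9886 = (82 + 185) + 9886 = 267 + 9886 = 10153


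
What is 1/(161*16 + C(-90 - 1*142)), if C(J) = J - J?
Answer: 1/2576 ≈ 0.00038820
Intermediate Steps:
C(J) = 0
1/(161*16 + C(-90 - 1*142)) = 1/(161*16 + 0) = 1/(2576 + 0) = 1/2576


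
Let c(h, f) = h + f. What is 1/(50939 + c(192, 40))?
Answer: 1/51171 ≈ 1.9542e-5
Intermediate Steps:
c(h, f) = f + h
1/(50939 + c(192, 40)) = 1/(50939 + (40 + 192)) = 1/(50939 + 232) = 1/51171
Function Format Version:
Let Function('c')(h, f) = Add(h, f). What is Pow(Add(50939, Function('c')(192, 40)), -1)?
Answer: Rational(1, 51171) ≈ 1.9542e-5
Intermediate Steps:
Function('c')(h, f) = Add(f, h)
Pow(Add(50939, Function('c')(192, 40)), -1) = Pow(Add(50939, Add(40, 192)), -1) = Pow(Add(50939, 232), -1) = Pow(51171, -1) = Rational(1, 51171)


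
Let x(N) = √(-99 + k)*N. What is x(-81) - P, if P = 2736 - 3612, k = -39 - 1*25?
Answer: 876 - 81*I*√163 ≈ 876.0 - 1034.1*I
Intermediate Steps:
k = -64 (k = -39 - 25 = -64)
x(N) = I*N*√163 (x(N) = √(-99 - 64)*N = √(-163)*N = (I*√163)*N = I*N*√163)
P = -876
x(-81) - P = I*(-81)*√163 - 1*(-876) = -81*I*√163 + 876 = 876 - 81*I*√163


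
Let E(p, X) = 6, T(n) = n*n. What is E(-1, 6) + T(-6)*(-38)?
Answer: -1362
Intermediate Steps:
T(n) = n²
E(-1, 6) + T(-6)*(-38) = 6 + (-6)²*(-38) = 6 + 36*(-38) = 6 - 1368 = -1362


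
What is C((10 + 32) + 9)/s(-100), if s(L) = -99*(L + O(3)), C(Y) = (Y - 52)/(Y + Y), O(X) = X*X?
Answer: -1/918918 ≈ -1.0882e-6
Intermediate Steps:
O(X) = X²
C(Y) = (-52 + Y)/(2*Y) (C(Y) = (-52 + Y)/((2*Y)) = (-52 + Y)*(1/(2*Y)) = (-52 + Y)/(2*Y))
s(L) = -891 - 99*L (s(L) = -99*(L + 3²) = -99*(L + 9) = -99*(9 + L) = -891 - 99*L)
C((10 + 32) + 9)/s(-100) = ((-52 + ((10 + 32) + 9))/(2*((10 + 32) + 9)))/(-891 - 99*(-100)) = ((-52 + (42 + 9))/(2*(42 + 9)))/(-891 + 9900) = ((½)*(-52 + 51)/51)/9009 = ((½)*(1/51)*(-1))*(1/9009) = -1/102*1/9009 = -1/918918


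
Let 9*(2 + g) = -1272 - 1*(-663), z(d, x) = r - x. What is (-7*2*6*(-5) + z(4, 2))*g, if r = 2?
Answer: -29260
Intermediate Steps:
z(d, x) = 2 - x
g = -209/3 (g = -2 + (-1272 - 1*(-663))/9 = -2 + (-1272 + 663)/9 = -2 + (⅑)*(-609) = -2 - 203/3 = -209/3 ≈ -69.667)
(-7*2*6*(-5) + z(4, 2))*g = (-7*2*6*(-5) + (2 - 1*2))*(-209/3) = (-84*(-5) + (2 - 2))*(-209/3) = (-7*(-60) + 0)*(-209/3) = (420 + 0)*(-209/3) = 420*(-209/3) = -29260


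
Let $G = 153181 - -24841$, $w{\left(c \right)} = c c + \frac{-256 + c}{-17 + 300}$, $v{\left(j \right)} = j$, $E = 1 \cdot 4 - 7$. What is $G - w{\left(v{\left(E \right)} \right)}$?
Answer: $\frac{50377938}{283} \approx 1.7801 \cdot 10^{5}$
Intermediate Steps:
$E = -3$ ($E = 4 - 7 = -3$)
$w{\left(c \right)} = - \frac{256}{283} + c^{2} + \frac{c}{283}$ ($w{\left(c \right)} = c^{2} + \frac{-256 + c}{283} = c^{2} + \left(-256 + c\right) \frac{1}{283} = c^{2} + \left(- \frac{256}{283} + \frac{c}{283}\right) = - \frac{256}{283} + c^{2} + \frac{c}{283}$)
$G = 178022$ ($G = 153181 + 24841 = 178022$)
$G - w{\left(v{\left(E \right)} \right)} = 178022 - \left(- \frac{256}{283} + \left(-3\right)^{2} + \frac{1}{283} \left(-3\right)\right) = 178022 - \left(- \frac{256}{283} + 9 - \frac{3}{283}\right) = 178022 - \frac{2288}{283} = \frac{50377938}{283}$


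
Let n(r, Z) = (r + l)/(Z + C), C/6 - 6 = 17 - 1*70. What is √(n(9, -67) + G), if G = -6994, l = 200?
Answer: 3*I*√94661015/349 ≈ 83.634*I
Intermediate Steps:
C = -282 (C = 36 + 6*(17 - 1*70) = 36 + 6*(17 - 70) = 36 + 6*(-53) = 36 - 318 = -282)
n(r, Z) = (200 + r)/(-282 + Z) (n(r, Z) = (r + 200)/(Z - 282) = (200 + r)/(-282 + Z))
√(n(9, -67) + G) = √((200 + 9)/(-282 - 67) - 6994) = √(209/(-349) - 6994) = √(-1/349*209 - 6994) = √(-209/349 - 6994) = √(-2441115/349) = 3*I*√94661015/349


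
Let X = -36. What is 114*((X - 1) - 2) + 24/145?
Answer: -644646/145 ≈ -4445.8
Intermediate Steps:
114*((X - 1) - 2) + 24/145 = 114*((-36 - 1) - 2) + 24/145 = 114*(-37 - 2) + 24*(1/145) = 114*(-39) + 24/145 = -4446 + 24/145 = -644646/145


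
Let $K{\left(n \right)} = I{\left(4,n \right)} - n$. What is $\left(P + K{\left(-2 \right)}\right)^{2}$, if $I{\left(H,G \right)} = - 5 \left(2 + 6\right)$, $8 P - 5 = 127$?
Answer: $\frac{1849}{4} \approx 462.25$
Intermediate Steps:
$P = \frac{33}{2}$ ($P = \frac{5}{8} + \frac{1}{8} \cdot 127 = \frac{5}{8} + \frac{127}{8} = \frac{33}{2} \approx 16.5$)
$I{\left(H,G \right)} = -40$ ($I{\left(H,G \right)} = \left(-5\right) 8 = -40$)
$K{\left(n \right)} = -40 - n$
$\left(P + K{\left(-2 \right)}\right)^{2} = \left(\frac{33}{2} - 38\right)^{2} = \left(- \frac{43}{2}\right)^{2} = \frac{1849}{4}$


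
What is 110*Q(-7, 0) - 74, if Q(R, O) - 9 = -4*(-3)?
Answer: 2236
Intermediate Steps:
Q(R, O) = 21 (Q(R, O) = 9 - 4*(-3) = 9 + 12 = 21)
110*Q(-7, 0) - 74 = 110*21 - 74 = 2310 - 74 = 2236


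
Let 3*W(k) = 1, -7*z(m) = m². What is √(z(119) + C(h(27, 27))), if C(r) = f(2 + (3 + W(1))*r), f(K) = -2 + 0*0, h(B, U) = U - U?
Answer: 45*I ≈ 45.0*I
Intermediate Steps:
h(B, U) = 0
z(m) = -m²/7
W(k) = ⅓ (W(k) = (⅓)*1 = ⅓)
f(K) = -2 (f(K) = -2 + 0 = -2)
C(r) = -2
√(z(119) + C(h(27, 27))) = √(-⅐*119² - 2) = √(-⅐*14161 - 2) = √(-2023 - 2) = √(-2025) = 45*I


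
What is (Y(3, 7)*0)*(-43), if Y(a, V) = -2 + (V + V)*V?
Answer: 0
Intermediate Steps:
Y(a, V) = -2 + 2*V**2 (Y(a, V) = -2 + (2*V)*V = -2 + 2*V**2)
(Y(3, 7)*0)*(-43) = ((-2 + 2*7**2)*0)*(-43) = ((-2 + 2*49)*0)*(-43) = ((-2 + 98)*0)*(-43) = (96*0)*(-43) = 0*(-43) = 0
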